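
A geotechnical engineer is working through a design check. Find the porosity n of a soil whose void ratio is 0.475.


Using the relation n = e / (1 + e)
n = 0.475 / (1 + 0.475)
n = 0.475 / 1.475
n = 0.322


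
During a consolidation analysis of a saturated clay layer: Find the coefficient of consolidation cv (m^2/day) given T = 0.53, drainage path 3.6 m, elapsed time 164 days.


Using cv = T * H_dr^2 / t
H_dr^2 = 3.6^2 = 12.96
cv = 0.53 * 12.96 / 164
cv = 0.04188 m^2/day


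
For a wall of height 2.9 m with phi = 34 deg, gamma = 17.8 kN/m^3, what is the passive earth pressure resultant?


Result: 264.75 kN/m

Derivation:
Compute passive earth pressure coefficient:
Kp = tan^2(45 + phi/2) = tan^2(62.0) = 3.537132
Compute passive force:
Pp = 0.5 * Kp * gamma * H^2
Pp = 0.5 * 3.537132 * 17.8 * 2.9^2
Pp = 264.75 kN/m


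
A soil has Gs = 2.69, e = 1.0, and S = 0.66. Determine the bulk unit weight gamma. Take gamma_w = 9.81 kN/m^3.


Using gamma = gamma_w * (Gs + S*e) / (1 + e)
Numerator: Gs + S*e = 2.69 + 0.66*1.0 = 3.35
Denominator: 1 + e = 1 + 1.0 = 2.0
gamma = 9.81 * 3.35 / 2.0
gamma = 16.432 kN/m^3


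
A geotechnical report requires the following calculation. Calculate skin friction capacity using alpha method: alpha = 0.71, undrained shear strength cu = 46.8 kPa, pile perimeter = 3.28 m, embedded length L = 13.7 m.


Result: 1493.13 kN

Derivation:
Using Qs = alpha * cu * perimeter * L
Qs = 0.71 * 46.8 * 3.28 * 13.7
Qs = 1493.13 kN


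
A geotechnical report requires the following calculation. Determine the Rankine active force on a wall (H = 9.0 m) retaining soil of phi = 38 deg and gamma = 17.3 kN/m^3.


Result: 166.67 kN/m

Derivation:
Compute active earth pressure coefficient:
Ka = tan^2(45 - phi/2) = tan^2(26.0) = 0.237883
Compute active force:
Pa = 0.5 * Ka * gamma * H^2
Pa = 0.5 * 0.237883 * 17.3 * 9.0^2
Pa = 166.67 kN/m


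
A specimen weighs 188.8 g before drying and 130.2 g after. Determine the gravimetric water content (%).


Using w = (m_wet - m_dry) / m_dry * 100
m_wet - m_dry = 188.8 - 130.2 = 58.6 g
w = 58.6 / 130.2 * 100
w = 45.01 %


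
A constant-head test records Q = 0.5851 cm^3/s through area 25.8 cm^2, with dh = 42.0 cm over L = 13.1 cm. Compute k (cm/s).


Compute hydraulic gradient:
i = dh / L = 42.0 / 13.1 = 3.20611
Then apply Darcy's law:
k = Q / (A * i)
k = 0.5851 / (25.8 * 3.20611)
k = 0.5851 / 82.7176
k = 0.007073 cm/s


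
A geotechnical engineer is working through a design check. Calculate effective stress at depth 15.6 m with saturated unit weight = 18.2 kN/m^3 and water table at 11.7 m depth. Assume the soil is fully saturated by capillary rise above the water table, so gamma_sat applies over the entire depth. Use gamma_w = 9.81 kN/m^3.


Total stress = gamma_sat * depth
sigma = 18.2 * 15.6 = 283.92 kPa
Pore water pressure u = gamma_w * (depth - d_wt)
u = 9.81 * (15.6 - 11.7) = 38.259 kPa
Effective stress = sigma - u
sigma' = 283.92 - 38.259 = 245.66 kPa


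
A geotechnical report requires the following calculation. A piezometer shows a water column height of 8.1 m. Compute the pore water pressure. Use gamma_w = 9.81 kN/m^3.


Using u = gamma_w * h_w
u = 9.81 * 8.1
u = 79.46 kPa


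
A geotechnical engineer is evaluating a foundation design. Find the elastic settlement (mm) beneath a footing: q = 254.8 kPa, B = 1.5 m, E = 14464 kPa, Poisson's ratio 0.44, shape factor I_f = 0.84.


Result: 17.899 mm

Derivation:
Using Se = q * B * (1 - nu^2) * I_f / E
1 - nu^2 = 1 - 0.44^2 = 0.8064
Se = 254.8 * 1.5 * 0.8064 * 0.84 / 14464
Se = 0.017899 m
Convert to mm: Se = 0.017899 * 1000 = 17.899 mm


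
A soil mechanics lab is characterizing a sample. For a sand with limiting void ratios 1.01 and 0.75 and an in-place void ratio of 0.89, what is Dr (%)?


Using Dr = (e_max - e) / (e_max - e_min) * 100
e_max - e = 1.01 - 0.89 = 0.12
e_max - e_min = 1.01 - 0.75 = 0.26
Dr = 0.12 / 0.26 * 100
Dr = 46.15 %


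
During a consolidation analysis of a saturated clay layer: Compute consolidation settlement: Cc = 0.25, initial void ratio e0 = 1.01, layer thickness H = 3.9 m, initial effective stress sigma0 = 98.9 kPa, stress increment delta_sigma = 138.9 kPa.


Result: 0.1848 m

Derivation:
Using Sc = Cc * H / (1 + e0) * log10((sigma0 + delta_sigma) / sigma0)
Stress ratio = (98.9 + 138.9) / 98.9 = 2.40445
log10(2.40445) = 0.381016
Cc * H / (1 + e0) = 0.25 * 3.9 / (1 + 1.01) = 0.485075
Sc = 0.485075 * 0.381016
Sc = 0.1848 m


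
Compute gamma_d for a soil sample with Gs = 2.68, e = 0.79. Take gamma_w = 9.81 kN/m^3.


Using gamma_d = Gs * gamma_w / (1 + e)
gamma_d = 2.68 * 9.81 / (1 + 0.79)
gamma_d = 2.68 * 9.81 / 1.79
gamma_d = 14.688 kN/m^3


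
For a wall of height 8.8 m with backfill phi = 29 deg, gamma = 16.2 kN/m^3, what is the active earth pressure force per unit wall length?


Compute active earth pressure coefficient:
Ka = tan^2(45 - phi/2) = tan^2(30.5) = 0.346974
Compute active force:
Pa = 0.5 * Ka * gamma * H^2
Pa = 0.5 * 0.346974 * 16.2 * 8.8^2
Pa = 217.64 kN/m


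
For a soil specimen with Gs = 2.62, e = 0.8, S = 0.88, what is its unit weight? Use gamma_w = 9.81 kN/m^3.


Using gamma = gamma_w * (Gs + S*e) / (1 + e)
Numerator: Gs + S*e = 2.62 + 0.88*0.8 = 3.324
Denominator: 1 + e = 1 + 0.8 = 1.8
gamma = 9.81 * 3.324 / 1.8
gamma = 18.116 kN/m^3


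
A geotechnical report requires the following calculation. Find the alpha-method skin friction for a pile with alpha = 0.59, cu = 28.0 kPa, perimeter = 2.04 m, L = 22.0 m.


Result: 741.42 kN

Derivation:
Using Qs = alpha * cu * perimeter * L
Qs = 0.59 * 28.0 * 2.04 * 22.0
Qs = 741.42 kN


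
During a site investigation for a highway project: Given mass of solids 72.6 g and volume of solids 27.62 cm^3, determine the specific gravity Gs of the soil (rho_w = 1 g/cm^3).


Using Gs = m_s / (V_s * rho_w)
Since rho_w = 1 g/cm^3:
Gs = 72.6 / 27.62
Gs = 2.629


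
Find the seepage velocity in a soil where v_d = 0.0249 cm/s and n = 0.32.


Using v_s = v_d / n
v_s = 0.0249 / 0.32
v_s = 0.07781 cm/s


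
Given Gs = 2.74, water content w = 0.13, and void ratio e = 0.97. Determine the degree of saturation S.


Using S = Gs * w / e
S = 2.74 * 0.13 / 0.97
S = 0.3672


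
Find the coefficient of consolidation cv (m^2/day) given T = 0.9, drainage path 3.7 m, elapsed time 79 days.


Result: 0.15596 m^2/day

Derivation:
Using cv = T * H_dr^2 / t
H_dr^2 = 3.7^2 = 13.69
cv = 0.9 * 13.69 / 79
cv = 0.15596 m^2/day


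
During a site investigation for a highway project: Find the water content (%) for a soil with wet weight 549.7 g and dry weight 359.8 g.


Using w = (m_wet - m_dry) / m_dry * 100
m_wet - m_dry = 549.7 - 359.8 = 189.9 g
w = 189.9 / 359.8 * 100
w = 52.78 %


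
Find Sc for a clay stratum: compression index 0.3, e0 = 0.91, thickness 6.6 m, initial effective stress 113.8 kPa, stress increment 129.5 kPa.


Using Sc = Cc * H / (1 + e0) * log10((sigma0 + delta_sigma) / sigma0)
Stress ratio = (113.8 + 129.5) / 113.8 = 2.13796
log10(2.13796) = 0.33
Cc * H / (1 + e0) = 0.3 * 6.6 / (1 + 0.91) = 1.03665
Sc = 1.03665 * 0.33
Sc = 0.3421 m


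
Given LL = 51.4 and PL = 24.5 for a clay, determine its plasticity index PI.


Result: 26.9

Derivation:
Using PI = LL - PL
PI = 51.4 - 24.5
PI = 26.9


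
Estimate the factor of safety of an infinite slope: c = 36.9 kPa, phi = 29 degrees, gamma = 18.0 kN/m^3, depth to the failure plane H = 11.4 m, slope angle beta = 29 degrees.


Using Fs = c / (gamma*H*sin(beta)*cos(beta)) + tan(phi)/tan(beta)
Cohesion contribution = 36.9 / (18.0*11.4*sin(29)*cos(29))
Cohesion contribution = 0.42409
Friction contribution = tan(29)/tan(29) = 1
Fs = 0.42409 + 1
Fs = 1.424


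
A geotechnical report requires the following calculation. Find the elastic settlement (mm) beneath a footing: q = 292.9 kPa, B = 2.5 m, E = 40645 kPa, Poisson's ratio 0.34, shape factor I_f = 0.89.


Result: 14.18 mm

Derivation:
Using Se = q * B * (1 - nu^2) * I_f / E
1 - nu^2 = 1 - 0.34^2 = 0.8844
Se = 292.9 * 2.5 * 0.8844 * 0.89 / 40645
Se = 0.014180 m
Convert to mm: Se = 0.014180 * 1000 = 14.18 mm


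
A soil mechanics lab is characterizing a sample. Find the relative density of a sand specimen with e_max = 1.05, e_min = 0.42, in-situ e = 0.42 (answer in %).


Result: 100.0 %

Derivation:
Using Dr = (e_max - e) / (e_max - e_min) * 100
e_max - e = 1.05 - 0.42 = 0.63
e_max - e_min = 1.05 - 0.42 = 0.63
Dr = 0.63 / 0.63 * 100
Dr = 100.0 %


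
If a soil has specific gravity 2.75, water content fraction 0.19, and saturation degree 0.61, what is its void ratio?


Using the relation e = Gs * w / S
e = 2.75 * 0.19 / 0.61
e = 0.8566


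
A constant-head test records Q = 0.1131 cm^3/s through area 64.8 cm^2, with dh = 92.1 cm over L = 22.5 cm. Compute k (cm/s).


Compute hydraulic gradient:
i = dh / L = 92.1 / 22.5 = 4.09333
Then apply Darcy's law:
k = Q / (A * i)
k = 0.1131 / (64.8 * 4.09333)
k = 0.1131 / 265.248
k = 0.000426 cm/s


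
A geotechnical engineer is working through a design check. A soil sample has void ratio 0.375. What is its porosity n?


Using the relation n = e / (1 + e)
n = 0.375 / (1 + 0.375)
n = 0.375 / 1.375
n = 0.2727


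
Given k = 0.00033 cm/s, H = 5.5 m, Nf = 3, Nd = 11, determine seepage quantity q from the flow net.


Convert k to m/s for unit consistency with H:
k = 0.00033 cm/s = 0.00033 / 100 m/s = 3.3e-06 m/s
Using q = k * H * Nf / Nd
Nf / Nd = 3 / 11 = 0.2727
q = 3.3e-06 * 5.5 * 0.2727
q = 4.95e-06 m^3/s per m


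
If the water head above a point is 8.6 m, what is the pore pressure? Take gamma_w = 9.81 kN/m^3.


Using u = gamma_w * h_w
u = 9.81 * 8.6
u = 84.37 kPa


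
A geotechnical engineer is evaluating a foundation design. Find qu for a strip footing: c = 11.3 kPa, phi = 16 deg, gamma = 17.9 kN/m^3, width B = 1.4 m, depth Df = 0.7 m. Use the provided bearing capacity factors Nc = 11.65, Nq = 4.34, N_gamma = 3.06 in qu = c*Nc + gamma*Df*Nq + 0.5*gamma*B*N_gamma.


Compute qu = c*Nc + gamma*Df*Nq + 0.5*gamma*B*N_gamma
Term 1: 11.3 * 11.65 = 131.645
Term 2: 17.9 * 0.7 * 4.34 = 54.3802
Term 3: 0.5 * 17.9 * 1.4 * 3.06 = 38.3418
qu = 131.645 + 54.3802 + 38.3418
qu = 224.37 kPa


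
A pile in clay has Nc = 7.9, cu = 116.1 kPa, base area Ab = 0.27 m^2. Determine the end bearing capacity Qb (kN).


Result: 247.64 kN

Derivation:
Using Qb = Nc * cu * Ab
Qb = 7.9 * 116.1 * 0.27
Qb = 247.64 kN


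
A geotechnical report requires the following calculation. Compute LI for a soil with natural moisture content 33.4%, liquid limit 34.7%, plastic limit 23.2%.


First compute the plasticity index:
PI = LL - PL = 34.7 - 23.2 = 11.5
Then compute the liquidity index:
LI = (w - PL) / PI
LI = (33.4 - 23.2) / 11.5
LI = 0.887


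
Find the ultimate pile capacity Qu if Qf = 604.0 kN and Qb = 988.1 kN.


Result: 1592.1 kN

Derivation:
Using Qu = Qf + Qb
Qu = 604.0 + 988.1
Qu = 1592.1 kN


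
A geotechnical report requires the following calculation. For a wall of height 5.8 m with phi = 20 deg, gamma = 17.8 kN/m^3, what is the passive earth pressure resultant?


Compute passive earth pressure coefficient:
Kp = tan^2(45 + phi/2) = tan^2(55.0) = 2.039607
Compute passive force:
Pp = 0.5 * Kp * gamma * H^2
Pp = 0.5 * 2.039607 * 17.8 * 5.8^2
Pp = 610.65 kN/m


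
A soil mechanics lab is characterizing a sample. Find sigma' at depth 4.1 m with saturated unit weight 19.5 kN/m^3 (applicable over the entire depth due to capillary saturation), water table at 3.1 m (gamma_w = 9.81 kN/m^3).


Total stress = gamma_sat * depth
sigma = 19.5 * 4.1 = 79.95 kPa
Pore water pressure u = gamma_w * (depth - d_wt)
u = 9.81 * (4.1 - 3.1) = 9.81 kPa
Effective stress = sigma - u
sigma' = 79.95 - 9.81 = 70.14 kPa


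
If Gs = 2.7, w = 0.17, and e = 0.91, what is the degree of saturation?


Result: 0.5044

Derivation:
Using S = Gs * w / e
S = 2.7 * 0.17 / 0.91
S = 0.5044


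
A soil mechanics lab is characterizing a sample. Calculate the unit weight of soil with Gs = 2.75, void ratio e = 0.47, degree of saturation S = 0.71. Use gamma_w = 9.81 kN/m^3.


Result: 20.579 kN/m^3

Derivation:
Using gamma = gamma_w * (Gs + S*e) / (1 + e)
Numerator: Gs + S*e = 2.75 + 0.71*0.47 = 3.0837
Denominator: 1 + e = 1 + 0.47 = 1.47
gamma = 9.81 * 3.0837 / 1.47
gamma = 20.579 kN/m^3


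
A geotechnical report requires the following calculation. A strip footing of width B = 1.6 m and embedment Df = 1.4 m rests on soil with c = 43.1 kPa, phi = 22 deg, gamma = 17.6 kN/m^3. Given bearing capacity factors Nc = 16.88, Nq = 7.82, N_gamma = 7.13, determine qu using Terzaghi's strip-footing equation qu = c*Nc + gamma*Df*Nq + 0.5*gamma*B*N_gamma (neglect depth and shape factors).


Compute qu = c*Nc + gamma*Df*Nq + 0.5*gamma*B*N_gamma
Term 1: 43.1 * 16.88 = 727.528
Term 2: 17.6 * 1.4 * 7.82 = 192.6848
Term 3: 0.5 * 17.6 * 1.6 * 7.13 = 100.3904
qu = 727.528 + 192.6848 + 100.3904
qu = 1020.6 kPa


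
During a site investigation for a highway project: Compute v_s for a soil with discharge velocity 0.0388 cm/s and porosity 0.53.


Using v_s = v_d / n
v_s = 0.0388 / 0.53
v_s = 0.07321 cm/s


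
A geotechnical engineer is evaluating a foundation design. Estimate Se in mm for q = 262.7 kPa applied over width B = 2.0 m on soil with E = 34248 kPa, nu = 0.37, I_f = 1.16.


Using Se = q * B * (1 - nu^2) * I_f / E
1 - nu^2 = 1 - 0.37^2 = 0.8631
Se = 262.7 * 2.0 * 0.8631 * 1.16 / 34248
Se = 0.015359 m
Convert to mm: Se = 0.015359 * 1000 = 15.359 mm


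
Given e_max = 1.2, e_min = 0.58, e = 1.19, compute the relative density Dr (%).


Result: 1.61 %

Derivation:
Using Dr = (e_max - e) / (e_max - e_min) * 100
e_max - e = 1.2 - 1.19 = 0.01
e_max - e_min = 1.2 - 0.58 = 0.62
Dr = 0.01 / 0.62 * 100
Dr = 1.61 %


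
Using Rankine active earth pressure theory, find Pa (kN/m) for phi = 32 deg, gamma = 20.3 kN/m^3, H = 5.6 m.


Compute active earth pressure coefficient:
Ka = tan^2(45 - phi/2) = tan^2(29.0) = 0.307259
Compute active force:
Pa = 0.5 * Ka * gamma * H^2
Pa = 0.5 * 0.307259 * 20.3 * 5.6^2
Pa = 97.8 kN/m


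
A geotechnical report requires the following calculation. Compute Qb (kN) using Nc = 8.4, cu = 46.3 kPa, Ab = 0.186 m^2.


Using Qb = Nc * cu * Ab
Qb = 8.4 * 46.3 * 0.186
Qb = 72.34 kN


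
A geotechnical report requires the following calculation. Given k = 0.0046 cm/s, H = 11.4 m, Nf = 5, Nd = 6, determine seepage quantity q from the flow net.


Result: 0.000437 m^3/s per m

Derivation:
Convert k to m/s for unit consistency with H:
k = 0.0046 cm/s = 0.0046 / 100 m/s = 4.6e-05 m/s
Using q = k * H * Nf / Nd
Nf / Nd = 5 / 6 = 0.8333
q = 4.6e-05 * 11.4 * 0.8333
q = 0.000437 m^3/s per m


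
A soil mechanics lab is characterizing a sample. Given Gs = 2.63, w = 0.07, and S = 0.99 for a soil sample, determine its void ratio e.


Result: 0.186

Derivation:
Using the relation e = Gs * w / S
e = 2.63 * 0.07 / 0.99
e = 0.186


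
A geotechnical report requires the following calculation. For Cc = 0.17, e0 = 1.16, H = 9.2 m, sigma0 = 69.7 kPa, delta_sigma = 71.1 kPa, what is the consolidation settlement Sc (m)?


Using Sc = Cc * H / (1 + e0) * log10((sigma0 + delta_sigma) / sigma0)
Stress ratio = (69.7 + 71.1) / 69.7 = 2.02009
log10(2.02009) = 0.30537
Cc * H / (1 + e0) = 0.17 * 9.2 / (1 + 1.16) = 0.724074
Sc = 0.724074 * 0.30537
Sc = 0.2211 m


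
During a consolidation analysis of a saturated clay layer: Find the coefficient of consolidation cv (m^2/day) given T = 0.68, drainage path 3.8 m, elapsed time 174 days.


Using cv = T * H_dr^2 / t
H_dr^2 = 3.8^2 = 14.44
cv = 0.68 * 14.44 / 174
cv = 0.05643 m^2/day


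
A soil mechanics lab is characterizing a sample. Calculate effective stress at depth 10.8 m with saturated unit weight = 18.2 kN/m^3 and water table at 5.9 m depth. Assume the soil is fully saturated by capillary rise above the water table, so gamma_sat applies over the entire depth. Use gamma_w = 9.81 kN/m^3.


Result: 148.49 kPa

Derivation:
Total stress = gamma_sat * depth
sigma = 18.2 * 10.8 = 196.56 kPa
Pore water pressure u = gamma_w * (depth - d_wt)
u = 9.81 * (10.8 - 5.9) = 48.069 kPa
Effective stress = sigma - u
sigma' = 196.56 - 48.069 = 148.49 kPa


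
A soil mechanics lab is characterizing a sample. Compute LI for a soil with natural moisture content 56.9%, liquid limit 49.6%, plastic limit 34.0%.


Result: 1.468

Derivation:
First compute the plasticity index:
PI = LL - PL = 49.6 - 34.0 = 15.6
Then compute the liquidity index:
LI = (w - PL) / PI
LI = (56.9 - 34.0) / 15.6
LI = 1.468


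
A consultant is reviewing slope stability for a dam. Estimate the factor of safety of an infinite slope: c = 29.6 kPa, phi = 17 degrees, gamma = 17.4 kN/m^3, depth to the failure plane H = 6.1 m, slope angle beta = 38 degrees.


Using Fs = c / (gamma*H*sin(beta)*cos(beta)) + tan(phi)/tan(beta)
Cohesion contribution = 29.6 / (17.4*6.1*sin(38)*cos(38))
Cohesion contribution = 0.574829
Friction contribution = tan(17)/tan(38) = 0.391317
Fs = 0.574829 + 0.391317
Fs = 0.966


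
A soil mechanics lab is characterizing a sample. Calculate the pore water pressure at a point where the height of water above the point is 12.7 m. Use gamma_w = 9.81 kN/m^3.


Result: 124.59 kPa

Derivation:
Using u = gamma_w * h_w
u = 9.81 * 12.7
u = 124.59 kPa


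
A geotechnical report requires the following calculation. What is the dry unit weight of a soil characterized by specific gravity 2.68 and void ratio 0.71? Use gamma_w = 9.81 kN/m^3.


Result: 15.375 kN/m^3

Derivation:
Using gamma_d = Gs * gamma_w / (1 + e)
gamma_d = 2.68 * 9.81 / (1 + 0.71)
gamma_d = 2.68 * 9.81 / 1.71
gamma_d = 15.375 kN/m^3


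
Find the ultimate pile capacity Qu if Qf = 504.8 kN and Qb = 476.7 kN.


Result: 981.5 kN

Derivation:
Using Qu = Qf + Qb
Qu = 504.8 + 476.7
Qu = 981.5 kN


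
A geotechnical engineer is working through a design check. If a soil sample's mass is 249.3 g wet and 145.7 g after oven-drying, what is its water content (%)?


Using w = (m_wet - m_dry) / m_dry * 100
m_wet - m_dry = 249.3 - 145.7 = 103.6 g
w = 103.6 / 145.7 * 100
w = 71.11 %


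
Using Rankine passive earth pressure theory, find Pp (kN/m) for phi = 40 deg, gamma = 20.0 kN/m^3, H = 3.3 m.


Compute passive earth pressure coefficient:
Kp = tan^2(45 + phi/2) = tan^2(65.0) = 4.59891
Compute passive force:
Pp = 0.5 * Kp * gamma * H^2
Pp = 0.5 * 4.59891 * 20.0 * 3.3^2
Pp = 500.82 kN/m


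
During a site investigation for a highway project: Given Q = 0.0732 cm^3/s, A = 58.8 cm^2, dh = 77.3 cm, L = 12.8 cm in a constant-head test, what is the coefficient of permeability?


Result: 0.000206 cm/s

Derivation:
Compute hydraulic gradient:
i = dh / L = 77.3 / 12.8 = 6.03906
Then apply Darcy's law:
k = Q / (A * i)
k = 0.0732 / (58.8 * 6.03906)
k = 0.0732 / 355.097
k = 0.000206 cm/s


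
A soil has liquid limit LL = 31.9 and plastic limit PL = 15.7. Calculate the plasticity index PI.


Using PI = LL - PL
PI = 31.9 - 15.7
PI = 16.2


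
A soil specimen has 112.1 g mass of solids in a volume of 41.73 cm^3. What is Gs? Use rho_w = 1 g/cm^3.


Using Gs = m_s / (V_s * rho_w)
Since rho_w = 1 g/cm^3:
Gs = 112.1 / 41.73
Gs = 2.686


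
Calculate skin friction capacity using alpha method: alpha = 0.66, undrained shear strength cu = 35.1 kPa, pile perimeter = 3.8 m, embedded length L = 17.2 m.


Result: 1514.13 kN

Derivation:
Using Qs = alpha * cu * perimeter * L
Qs = 0.66 * 35.1 * 3.8 * 17.2
Qs = 1514.13 kN


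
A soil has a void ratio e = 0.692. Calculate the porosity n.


Using the relation n = e / (1 + e)
n = 0.692 / (1 + 0.692)
n = 0.692 / 1.692
n = 0.409


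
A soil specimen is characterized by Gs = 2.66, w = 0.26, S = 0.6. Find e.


Using the relation e = Gs * w / S
e = 2.66 * 0.26 / 0.6
e = 1.1527


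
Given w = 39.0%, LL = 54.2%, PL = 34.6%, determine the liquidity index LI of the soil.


Result: 0.224

Derivation:
First compute the plasticity index:
PI = LL - PL = 54.2 - 34.6 = 19.6
Then compute the liquidity index:
LI = (w - PL) / PI
LI = (39.0 - 34.6) / 19.6
LI = 0.224


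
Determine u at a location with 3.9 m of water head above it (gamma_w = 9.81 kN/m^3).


Using u = gamma_w * h_w
u = 9.81 * 3.9
u = 38.26 kPa


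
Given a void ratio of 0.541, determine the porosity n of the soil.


Using the relation n = e / (1 + e)
n = 0.541 / (1 + 0.541)
n = 0.541 / 1.541
n = 0.3511


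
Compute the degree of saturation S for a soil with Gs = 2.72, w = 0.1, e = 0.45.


Using S = Gs * w / e
S = 2.72 * 0.1 / 0.45
S = 0.6044


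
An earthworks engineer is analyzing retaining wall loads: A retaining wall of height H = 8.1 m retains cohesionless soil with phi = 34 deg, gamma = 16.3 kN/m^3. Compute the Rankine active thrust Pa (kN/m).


Compute active earth pressure coefficient:
Ka = tan^2(45 - phi/2) = tan^2(28.0) = 0.282715
Compute active force:
Pa = 0.5 * Ka * gamma * H^2
Pa = 0.5 * 0.282715 * 16.3 * 8.1^2
Pa = 151.17 kN/m


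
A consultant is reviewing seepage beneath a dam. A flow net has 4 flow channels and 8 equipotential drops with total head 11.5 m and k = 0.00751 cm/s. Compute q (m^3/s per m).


Result: 0.0004318 m^3/s per m

Derivation:
Convert k to m/s for unit consistency with H:
k = 0.00751 cm/s = 0.00751 / 100 m/s = 7.51e-05 m/s
Using q = k * H * Nf / Nd
Nf / Nd = 4 / 8 = 0.5
q = 7.51e-05 * 11.5 * 0.5
q = 0.0004318 m^3/s per m


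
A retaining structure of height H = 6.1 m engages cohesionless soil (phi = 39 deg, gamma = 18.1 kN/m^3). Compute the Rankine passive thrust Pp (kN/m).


Compute passive earth pressure coefficient:
Kp = tan^2(45 + phi/2) = tan^2(64.5) = 4.395495
Compute passive force:
Pp = 0.5 * Kp * gamma * H^2
Pp = 0.5 * 4.395495 * 18.1 * 6.1^2
Pp = 1480.19 kN/m


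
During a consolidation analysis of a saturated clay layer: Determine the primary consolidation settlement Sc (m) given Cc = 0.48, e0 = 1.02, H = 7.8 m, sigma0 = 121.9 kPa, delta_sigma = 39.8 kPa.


Using Sc = Cc * H / (1 + e0) * log10((sigma0 + delta_sigma) / sigma0)
Stress ratio = (121.9 + 39.8) / 121.9 = 1.3265
log10(1.3265) = 0.122706
Cc * H / (1 + e0) = 0.48 * 7.8 / (1 + 1.02) = 1.85347
Sc = 1.85347 * 0.122706
Sc = 0.2274 m


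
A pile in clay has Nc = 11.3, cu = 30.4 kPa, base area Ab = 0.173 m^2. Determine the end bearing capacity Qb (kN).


Using Qb = Nc * cu * Ab
Qb = 11.3 * 30.4 * 0.173
Qb = 59.43 kN


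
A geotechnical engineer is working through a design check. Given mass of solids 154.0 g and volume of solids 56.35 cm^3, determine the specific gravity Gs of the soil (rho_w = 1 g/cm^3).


Result: 2.733

Derivation:
Using Gs = m_s / (V_s * rho_w)
Since rho_w = 1 g/cm^3:
Gs = 154.0 / 56.35
Gs = 2.733


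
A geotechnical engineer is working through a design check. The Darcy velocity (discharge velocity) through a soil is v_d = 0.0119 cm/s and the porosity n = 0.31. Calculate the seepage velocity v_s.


Using v_s = v_d / n
v_s = 0.0119 / 0.31
v_s = 0.03839 cm/s


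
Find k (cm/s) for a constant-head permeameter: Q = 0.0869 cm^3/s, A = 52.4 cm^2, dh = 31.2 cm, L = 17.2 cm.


Compute hydraulic gradient:
i = dh / L = 31.2 / 17.2 = 1.81395
Then apply Darcy's law:
k = Q / (A * i)
k = 0.0869 / (52.4 * 1.81395)
k = 0.0869 / 95.0512
k = 0.000914 cm/s


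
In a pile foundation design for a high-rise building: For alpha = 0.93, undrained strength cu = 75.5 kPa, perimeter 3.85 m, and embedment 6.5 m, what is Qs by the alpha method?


Using Qs = alpha * cu * perimeter * L
Qs = 0.93 * 75.5 * 3.85 * 6.5
Qs = 1757.13 kN


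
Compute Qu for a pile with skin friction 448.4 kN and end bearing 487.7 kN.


Using Qu = Qf + Qb
Qu = 448.4 + 487.7
Qu = 936.1 kN


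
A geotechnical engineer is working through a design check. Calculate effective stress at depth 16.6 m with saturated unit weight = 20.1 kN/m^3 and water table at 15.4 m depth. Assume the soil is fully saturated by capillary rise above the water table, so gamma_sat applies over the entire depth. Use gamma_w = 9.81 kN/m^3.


Total stress = gamma_sat * depth
sigma = 20.1 * 16.6 = 333.66 kPa
Pore water pressure u = gamma_w * (depth - d_wt)
u = 9.81 * (16.6 - 15.4) = 11.772 kPa
Effective stress = sigma - u
sigma' = 333.66 - 11.772 = 321.89 kPa


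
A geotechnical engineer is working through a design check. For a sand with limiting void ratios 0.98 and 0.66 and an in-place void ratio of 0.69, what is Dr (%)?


Using Dr = (e_max - e) / (e_max - e_min) * 100
e_max - e = 0.98 - 0.69 = 0.29
e_max - e_min = 0.98 - 0.66 = 0.32
Dr = 0.29 / 0.32 * 100
Dr = 90.63 %


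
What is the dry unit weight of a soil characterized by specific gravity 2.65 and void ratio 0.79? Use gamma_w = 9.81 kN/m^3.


Result: 14.523 kN/m^3

Derivation:
Using gamma_d = Gs * gamma_w / (1 + e)
gamma_d = 2.65 * 9.81 / (1 + 0.79)
gamma_d = 2.65 * 9.81 / 1.79
gamma_d = 14.523 kN/m^3


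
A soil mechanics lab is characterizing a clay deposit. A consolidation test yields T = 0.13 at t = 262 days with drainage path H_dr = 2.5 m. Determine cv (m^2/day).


Result: 0.0031 m^2/day

Derivation:
Using cv = T * H_dr^2 / t
H_dr^2 = 2.5^2 = 6.25
cv = 0.13 * 6.25 / 262
cv = 0.0031 m^2/day


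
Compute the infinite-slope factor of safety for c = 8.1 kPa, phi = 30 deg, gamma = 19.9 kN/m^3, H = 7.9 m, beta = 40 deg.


Using Fs = c / (gamma*H*sin(beta)*cos(beta)) + tan(phi)/tan(beta)
Cohesion contribution = 8.1 / (19.9*7.9*sin(40)*cos(40))
Cohesion contribution = 0.104637
Friction contribution = tan(30)/tan(40) = 0.688059
Fs = 0.104637 + 0.688059
Fs = 0.793


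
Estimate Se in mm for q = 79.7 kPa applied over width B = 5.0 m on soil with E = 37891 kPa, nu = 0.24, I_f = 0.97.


Using Se = q * B * (1 - nu^2) * I_f / E
1 - nu^2 = 1 - 0.24^2 = 0.9424
Se = 79.7 * 5.0 * 0.9424 * 0.97 / 37891
Se = 0.009614 m
Convert to mm: Se = 0.009614 * 1000 = 9.614 mm


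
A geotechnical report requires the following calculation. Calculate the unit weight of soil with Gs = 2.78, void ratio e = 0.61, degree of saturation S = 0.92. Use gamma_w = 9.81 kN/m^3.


Using gamma = gamma_w * (Gs + S*e) / (1 + e)
Numerator: Gs + S*e = 2.78 + 0.92*0.61 = 3.3412
Denominator: 1 + e = 1 + 0.61 = 1.61
gamma = 9.81 * 3.3412 / 1.61
gamma = 20.358 kN/m^3


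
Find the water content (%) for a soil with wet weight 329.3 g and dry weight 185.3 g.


Using w = (m_wet - m_dry) / m_dry * 100
m_wet - m_dry = 329.3 - 185.3 = 144.0 g
w = 144.0 / 185.3 * 100
w = 77.71 %


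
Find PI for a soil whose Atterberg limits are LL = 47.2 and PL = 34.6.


Result: 12.6

Derivation:
Using PI = LL - PL
PI = 47.2 - 34.6
PI = 12.6


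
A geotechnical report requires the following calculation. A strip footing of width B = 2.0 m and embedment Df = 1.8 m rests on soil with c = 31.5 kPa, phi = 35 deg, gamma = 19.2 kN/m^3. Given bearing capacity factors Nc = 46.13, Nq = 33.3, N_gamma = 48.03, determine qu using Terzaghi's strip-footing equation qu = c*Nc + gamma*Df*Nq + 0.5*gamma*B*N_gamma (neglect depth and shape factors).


Compute qu = c*Nc + gamma*Df*Nq + 0.5*gamma*B*N_gamma
Term 1: 31.5 * 46.13 = 1453.095
Term 2: 19.2 * 1.8 * 33.3 = 1150.848
Term 3: 0.5 * 19.2 * 2.0 * 48.03 = 922.176
qu = 1453.095 + 1150.848 + 922.176
qu = 3526.12 kPa


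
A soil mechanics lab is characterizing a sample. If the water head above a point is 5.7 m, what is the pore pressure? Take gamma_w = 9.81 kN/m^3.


Using u = gamma_w * h_w
u = 9.81 * 5.7
u = 55.92 kPa


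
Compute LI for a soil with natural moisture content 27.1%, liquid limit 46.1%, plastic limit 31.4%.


First compute the plasticity index:
PI = LL - PL = 46.1 - 31.4 = 14.7
Then compute the liquidity index:
LI = (w - PL) / PI
LI = (27.1 - 31.4) / 14.7
LI = -0.293


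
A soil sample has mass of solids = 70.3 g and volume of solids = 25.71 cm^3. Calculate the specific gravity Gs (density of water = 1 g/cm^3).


Result: 2.734

Derivation:
Using Gs = m_s / (V_s * rho_w)
Since rho_w = 1 g/cm^3:
Gs = 70.3 / 25.71
Gs = 2.734


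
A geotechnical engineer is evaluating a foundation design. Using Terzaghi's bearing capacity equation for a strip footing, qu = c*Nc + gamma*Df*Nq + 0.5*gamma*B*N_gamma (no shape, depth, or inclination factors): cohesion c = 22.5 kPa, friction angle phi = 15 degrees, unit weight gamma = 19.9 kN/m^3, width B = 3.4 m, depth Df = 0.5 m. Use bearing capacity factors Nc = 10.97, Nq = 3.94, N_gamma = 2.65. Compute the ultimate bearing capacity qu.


Compute qu = c*Nc + gamma*Df*Nq + 0.5*gamma*B*N_gamma
Term 1: 22.5 * 10.97 = 246.825
Term 2: 19.9 * 0.5 * 3.94 = 39.203
Term 3: 0.5 * 19.9 * 3.4 * 2.65 = 89.6495
qu = 246.825 + 39.203 + 89.6495
qu = 375.68 kPa


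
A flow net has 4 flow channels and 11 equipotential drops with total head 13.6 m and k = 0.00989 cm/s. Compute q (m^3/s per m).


Result: 0.0004891 m^3/s per m

Derivation:
Convert k to m/s for unit consistency with H:
k = 0.00989 cm/s = 0.00989 / 100 m/s = 9.89e-05 m/s
Using q = k * H * Nf / Nd
Nf / Nd = 4 / 11 = 0.3636
q = 9.89e-05 * 13.6 * 0.3636
q = 0.0004891 m^3/s per m


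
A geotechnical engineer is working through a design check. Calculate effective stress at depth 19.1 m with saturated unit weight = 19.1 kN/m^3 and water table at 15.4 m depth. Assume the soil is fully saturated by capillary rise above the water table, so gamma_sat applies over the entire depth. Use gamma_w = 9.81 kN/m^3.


Total stress = gamma_sat * depth
sigma = 19.1 * 19.1 = 364.81 kPa
Pore water pressure u = gamma_w * (depth - d_wt)
u = 9.81 * (19.1 - 15.4) = 36.297 kPa
Effective stress = sigma - u
sigma' = 364.81 - 36.297 = 328.51 kPa


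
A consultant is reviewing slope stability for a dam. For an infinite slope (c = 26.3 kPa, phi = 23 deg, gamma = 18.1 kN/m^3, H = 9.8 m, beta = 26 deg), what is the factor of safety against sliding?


Result: 1.247

Derivation:
Using Fs = c / (gamma*H*sin(beta)*cos(beta)) + tan(phi)/tan(beta)
Cohesion contribution = 26.3 / (18.1*9.8*sin(26)*cos(26))
Cohesion contribution = 0.376313
Friction contribution = tan(23)/tan(26) = 0.870302
Fs = 0.376313 + 0.870302
Fs = 1.247


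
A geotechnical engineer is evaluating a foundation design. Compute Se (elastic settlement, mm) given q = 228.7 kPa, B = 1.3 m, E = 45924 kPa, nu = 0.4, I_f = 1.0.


Using Se = q * B * (1 - nu^2) * I_f / E
1 - nu^2 = 1 - 0.4^2 = 0.84
Se = 228.7 * 1.3 * 0.84 * 1.0 / 45924
Se = 0.005438 m
Convert to mm: Se = 0.005438 * 1000 = 5.438 mm


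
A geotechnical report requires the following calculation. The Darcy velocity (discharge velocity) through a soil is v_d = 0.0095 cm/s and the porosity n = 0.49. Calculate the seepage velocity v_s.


Using v_s = v_d / n
v_s = 0.0095 / 0.49
v_s = 0.01939 cm/s


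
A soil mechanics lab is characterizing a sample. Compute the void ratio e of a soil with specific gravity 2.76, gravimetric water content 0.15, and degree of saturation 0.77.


Result: 0.5377

Derivation:
Using the relation e = Gs * w / S
e = 2.76 * 0.15 / 0.77
e = 0.5377


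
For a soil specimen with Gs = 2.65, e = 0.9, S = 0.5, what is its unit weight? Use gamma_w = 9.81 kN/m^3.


Using gamma = gamma_w * (Gs + S*e) / (1 + e)
Numerator: Gs + S*e = 2.65 + 0.5*0.9 = 3.1
Denominator: 1 + e = 1 + 0.9 = 1.9
gamma = 9.81 * 3.1 / 1.9
gamma = 16.006 kN/m^3


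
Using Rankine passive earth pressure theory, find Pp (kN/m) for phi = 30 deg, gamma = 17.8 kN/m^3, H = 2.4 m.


Compute passive earth pressure coefficient:
Kp = tan^2(45 + phi/2) = tan^2(60.0) = 3
Compute passive force:
Pp = 0.5 * Kp * gamma * H^2
Pp = 0.5 * 3 * 17.8 * 2.4^2
Pp = 153.79 kN/m


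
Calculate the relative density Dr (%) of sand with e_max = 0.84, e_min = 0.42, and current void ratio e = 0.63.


Using Dr = (e_max - e) / (e_max - e_min) * 100
e_max - e = 0.84 - 0.63 = 0.21
e_max - e_min = 0.84 - 0.42 = 0.42
Dr = 0.21 / 0.42 * 100
Dr = 50.0 %


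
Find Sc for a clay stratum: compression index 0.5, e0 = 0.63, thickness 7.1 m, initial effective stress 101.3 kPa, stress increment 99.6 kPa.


Using Sc = Cc * H / (1 + e0) * log10((sigma0 + delta_sigma) / sigma0)
Stress ratio = (101.3 + 99.6) / 101.3 = 1.98322
log10(1.98322) = 0.29737
Cc * H / (1 + e0) = 0.5 * 7.1 / (1 + 0.63) = 2.17791
Sc = 2.17791 * 0.29737
Sc = 0.6476 m


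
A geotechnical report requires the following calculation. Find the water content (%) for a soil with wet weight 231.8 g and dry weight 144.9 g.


Using w = (m_wet - m_dry) / m_dry * 100
m_wet - m_dry = 231.8 - 144.9 = 86.9 g
w = 86.9 / 144.9 * 100
w = 59.97 %


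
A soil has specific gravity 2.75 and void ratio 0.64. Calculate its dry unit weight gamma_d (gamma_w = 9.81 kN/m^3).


Using gamma_d = Gs * gamma_w / (1 + e)
gamma_d = 2.75 * 9.81 / (1 + 0.64)
gamma_d = 2.75 * 9.81 / 1.64
gamma_d = 16.45 kN/m^3


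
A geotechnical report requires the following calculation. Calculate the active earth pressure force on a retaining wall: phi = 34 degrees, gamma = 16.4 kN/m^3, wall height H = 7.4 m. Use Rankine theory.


Compute active earth pressure coefficient:
Ka = tan^2(45 - phi/2) = tan^2(28.0) = 0.282715
Compute active force:
Pa = 0.5 * Ka * gamma * H^2
Pa = 0.5 * 0.282715 * 16.4 * 7.4^2
Pa = 126.95 kN/m


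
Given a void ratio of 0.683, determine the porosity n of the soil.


Result: 0.4058

Derivation:
Using the relation n = e / (1 + e)
n = 0.683 / (1 + 0.683)
n = 0.683 / 1.683
n = 0.4058


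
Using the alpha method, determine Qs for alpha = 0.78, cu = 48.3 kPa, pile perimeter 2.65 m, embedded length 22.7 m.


Using Qs = alpha * cu * perimeter * L
Qs = 0.78 * 48.3 * 2.65 * 22.7
Qs = 2266.28 kN


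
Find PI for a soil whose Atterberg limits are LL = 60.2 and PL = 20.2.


Using PI = LL - PL
PI = 60.2 - 20.2
PI = 40.0


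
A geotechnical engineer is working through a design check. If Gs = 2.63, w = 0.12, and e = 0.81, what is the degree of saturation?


Using S = Gs * w / e
S = 2.63 * 0.12 / 0.81
S = 0.3896


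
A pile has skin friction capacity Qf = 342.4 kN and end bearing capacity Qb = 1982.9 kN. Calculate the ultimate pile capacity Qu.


Using Qu = Qf + Qb
Qu = 342.4 + 1982.9
Qu = 2325.3 kN


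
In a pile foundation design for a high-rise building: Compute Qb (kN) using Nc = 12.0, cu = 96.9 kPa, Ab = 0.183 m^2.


Using Qb = Nc * cu * Ab
Qb = 12.0 * 96.9 * 0.183
Qb = 212.79 kN


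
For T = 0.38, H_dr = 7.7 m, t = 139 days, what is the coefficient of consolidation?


Using cv = T * H_dr^2 / t
H_dr^2 = 7.7^2 = 59.29
cv = 0.38 * 59.29 / 139
cv = 0.16209 m^2/day


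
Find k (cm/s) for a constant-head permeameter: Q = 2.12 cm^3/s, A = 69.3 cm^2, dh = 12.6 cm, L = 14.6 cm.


Result: 0.035447 cm/s

Derivation:
Compute hydraulic gradient:
i = dh / L = 12.6 / 14.6 = 0.863014
Then apply Darcy's law:
k = Q / (A * i)
k = 2.12 / (69.3 * 0.863014)
k = 2.12 / 59.8068
k = 0.035447 cm/s


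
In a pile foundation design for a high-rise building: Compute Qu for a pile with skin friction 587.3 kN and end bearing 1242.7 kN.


Result: 1830.0 kN

Derivation:
Using Qu = Qf + Qb
Qu = 587.3 + 1242.7
Qu = 1830.0 kN


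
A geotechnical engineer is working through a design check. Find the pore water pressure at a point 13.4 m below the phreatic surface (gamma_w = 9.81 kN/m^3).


Result: 131.45 kPa

Derivation:
Using u = gamma_w * h_w
u = 9.81 * 13.4
u = 131.45 kPa


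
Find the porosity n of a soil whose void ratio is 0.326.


Using the relation n = e / (1 + e)
n = 0.326 / (1 + 0.326)
n = 0.326 / 1.326
n = 0.2459


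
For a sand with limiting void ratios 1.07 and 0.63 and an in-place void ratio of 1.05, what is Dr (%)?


Using Dr = (e_max - e) / (e_max - e_min) * 100
e_max - e = 1.07 - 1.05 = 0.02
e_max - e_min = 1.07 - 0.63 = 0.44
Dr = 0.02 / 0.44 * 100
Dr = 4.55 %


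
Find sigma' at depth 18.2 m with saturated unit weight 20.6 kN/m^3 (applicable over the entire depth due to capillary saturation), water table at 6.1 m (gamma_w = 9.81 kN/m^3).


Total stress = gamma_sat * depth
sigma = 20.6 * 18.2 = 374.92 kPa
Pore water pressure u = gamma_w * (depth - d_wt)
u = 9.81 * (18.2 - 6.1) = 118.701 kPa
Effective stress = sigma - u
sigma' = 374.92 - 118.701 = 256.22 kPa


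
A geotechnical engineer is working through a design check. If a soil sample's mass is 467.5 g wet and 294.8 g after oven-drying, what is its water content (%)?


Using w = (m_wet - m_dry) / m_dry * 100
m_wet - m_dry = 467.5 - 294.8 = 172.7 g
w = 172.7 / 294.8 * 100
w = 58.58 %


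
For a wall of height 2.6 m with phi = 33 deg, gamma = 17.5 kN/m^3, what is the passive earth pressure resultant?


Result: 200.64 kN/m

Derivation:
Compute passive earth pressure coefficient:
Kp = tan^2(45 + phi/2) = tan^2(61.5) = 3.39212
Compute passive force:
Pp = 0.5 * Kp * gamma * H^2
Pp = 0.5 * 3.39212 * 17.5 * 2.6^2
Pp = 200.64 kN/m


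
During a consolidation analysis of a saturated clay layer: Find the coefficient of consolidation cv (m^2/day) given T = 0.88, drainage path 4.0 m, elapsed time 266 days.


Result: 0.05293 m^2/day

Derivation:
Using cv = T * H_dr^2 / t
H_dr^2 = 4.0^2 = 16.0
cv = 0.88 * 16.0 / 266
cv = 0.05293 m^2/day


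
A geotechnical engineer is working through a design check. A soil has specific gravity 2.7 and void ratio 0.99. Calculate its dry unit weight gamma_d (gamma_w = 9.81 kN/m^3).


Result: 13.31 kN/m^3

Derivation:
Using gamma_d = Gs * gamma_w / (1 + e)
gamma_d = 2.7 * 9.81 / (1 + 0.99)
gamma_d = 2.7 * 9.81 / 1.99
gamma_d = 13.31 kN/m^3


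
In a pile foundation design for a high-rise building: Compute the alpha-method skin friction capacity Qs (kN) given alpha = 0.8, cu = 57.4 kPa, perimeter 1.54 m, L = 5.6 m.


Using Qs = alpha * cu * perimeter * L
Qs = 0.8 * 57.4 * 1.54 * 5.6
Qs = 396.01 kN


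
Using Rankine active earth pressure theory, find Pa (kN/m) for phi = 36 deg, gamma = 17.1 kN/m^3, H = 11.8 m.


Compute active earth pressure coefficient:
Ka = tan^2(45 - phi/2) = tan^2(27.0) = 0.259616
Compute active force:
Pa = 0.5 * Ka * gamma * H^2
Pa = 0.5 * 0.259616 * 17.1 * 11.8^2
Pa = 309.07 kN/m


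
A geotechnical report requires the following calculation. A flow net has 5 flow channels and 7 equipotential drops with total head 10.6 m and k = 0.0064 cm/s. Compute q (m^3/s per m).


Convert k to m/s for unit consistency with H:
k = 0.0064 cm/s = 0.0064 / 100 m/s = 6.4e-05 m/s
Using q = k * H * Nf / Nd
Nf / Nd = 5 / 7 = 0.7143
q = 6.4e-05 * 10.6 * 0.7143
q = 0.0004846 m^3/s per m


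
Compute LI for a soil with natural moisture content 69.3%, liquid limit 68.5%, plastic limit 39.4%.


First compute the plasticity index:
PI = LL - PL = 68.5 - 39.4 = 29.1
Then compute the liquidity index:
LI = (w - PL) / PI
LI = (69.3 - 39.4) / 29.1
LI = 1.027


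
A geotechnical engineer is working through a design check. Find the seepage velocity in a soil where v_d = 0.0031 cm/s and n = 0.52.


Result: 0.00596 cm/s

Derivation:
Using v_s = v_d / n
v_s = 0.0031 / 0.52
v_s = 0.00596 cm/s


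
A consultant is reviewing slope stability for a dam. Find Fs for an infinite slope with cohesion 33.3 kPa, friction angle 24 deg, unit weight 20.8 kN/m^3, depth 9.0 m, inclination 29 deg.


Using Fs = c / (gamma*H*sin(beta)*cos(beta)) + tan(phi)/tan(beta)
Cohesion contribution = 33.3 / (20.8*9.0*sin(29)*cos(29))
Cohesion contribution = 0.419515
Friction contribution = tan(24)/tan(29) = 0.803214
Fs = 0.419515 + 0.803214
Fs = 1.223


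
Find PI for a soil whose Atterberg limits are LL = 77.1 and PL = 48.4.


Result: 28.7

Derivation:
Using PI = LL - PL
PI = 77.1 - 48.4
PI = 28.7


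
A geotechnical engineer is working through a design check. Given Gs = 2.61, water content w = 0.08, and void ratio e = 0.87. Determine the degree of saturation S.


Using S = Gs * w / e
S = 2.61 * 0.08 / 0.87
S = 0.24


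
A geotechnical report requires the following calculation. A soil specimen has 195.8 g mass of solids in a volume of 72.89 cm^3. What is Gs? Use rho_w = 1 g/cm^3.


Result: 2.686

Derivation:
Using Gs = m_s / (V_s * rho_w)
Since rho_w = 1 g/cm^3:
Gs = 195.8 / 72.89
Gs = 2.686
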